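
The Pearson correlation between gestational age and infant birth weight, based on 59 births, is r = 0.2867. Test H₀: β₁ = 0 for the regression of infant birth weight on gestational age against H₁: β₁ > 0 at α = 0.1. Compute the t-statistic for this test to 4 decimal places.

t = 2.2594

t = r·√(n − 2)/√(1 − r²) = 0.2867·√57/√0.917803 = 2.2594.
df = n − 2 = 57.
One-sided p ≈ 0.0139, which is < 0.1, so reject H₀.
There is evidence of a linear association between gestational age and infant birth weight.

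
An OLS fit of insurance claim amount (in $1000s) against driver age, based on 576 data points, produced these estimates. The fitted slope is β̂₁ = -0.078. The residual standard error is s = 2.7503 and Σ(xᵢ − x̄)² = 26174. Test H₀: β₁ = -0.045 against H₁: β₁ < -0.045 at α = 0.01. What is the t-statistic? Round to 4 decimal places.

t = -1.9412

SE(β̂₁) = s/√Sₓₓ = 2.7503/√26174 = 0.0169998.
t = (-0.078 − (-0.045)) / 0.0169998 = -1.9412.
df = n − 2 = 574.
One-sided p ≈ 0.0264, which is ≥ 0.01, so fail to reject H₀.
The data do not give significant evidence that the true slope on driver age is below -0.045 $1000s per unit.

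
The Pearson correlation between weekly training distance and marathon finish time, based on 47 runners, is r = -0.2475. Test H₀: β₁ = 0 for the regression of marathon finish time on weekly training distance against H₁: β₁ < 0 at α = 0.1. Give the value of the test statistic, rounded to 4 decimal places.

t = r·√(n − 2)/√(1 − r²) = -0.2475·√45/√0.938744 = -1.7136.
df = n − 2 = 45.
One-sided p ≈ 0.0467, which is < 0.1, so reject H₀.
There is evidence of a linear association between weekly training distance and marathon finish time.

t = -1.7136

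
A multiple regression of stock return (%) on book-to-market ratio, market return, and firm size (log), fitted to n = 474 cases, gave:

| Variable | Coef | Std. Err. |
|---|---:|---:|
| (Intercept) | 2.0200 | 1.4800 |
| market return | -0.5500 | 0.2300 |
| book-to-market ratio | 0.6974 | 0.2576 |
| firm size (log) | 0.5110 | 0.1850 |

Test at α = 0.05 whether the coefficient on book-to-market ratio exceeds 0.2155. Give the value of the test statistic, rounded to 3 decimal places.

t = 1.871

Read off: b = 0.6974, SE = 0.2576 for book-to-market ratio.
H₀: β₁ = 0.2155 vs H₁: β₁ > 0.2155.
t = (0.6974 − 0.2155) / 0.2576 = 1.871.
df = n − k − 1 = 474 − 3 − 1 = 470.
One-sided p ≈ 0.0310, which is < 0.05, so reject H₀.
There is evidence that the true slope on book-to-market ratio exceeds 0.2155 % per unit, holding the other predictors fixed.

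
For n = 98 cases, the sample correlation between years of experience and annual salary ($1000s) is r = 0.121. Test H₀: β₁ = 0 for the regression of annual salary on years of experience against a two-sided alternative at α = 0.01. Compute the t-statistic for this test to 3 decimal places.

t = r·√(n − 2)/√(1 − r²) = 0.121·√96/√0.985359 = 1.194.
df = n − 2 = 96.
Two-sided p ≈ 0.2353, which is ≥ 0.01, so fail to reject H₀.
The data do not give significant evidence of a linear association between years of experience and annual salary.

t = 1.194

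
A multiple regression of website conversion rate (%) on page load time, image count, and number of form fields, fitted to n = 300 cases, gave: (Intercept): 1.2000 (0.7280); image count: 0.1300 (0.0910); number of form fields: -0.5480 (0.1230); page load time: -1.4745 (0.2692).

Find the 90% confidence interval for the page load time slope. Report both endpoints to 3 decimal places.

Read off: b = -1.4745, SE = 0.2692 for page load time.
df = n − k − 1 = 300 − 3 − 1 = 296.
t* = t_{0.05, 296} = 1.650018.
Margin = t* × SE = 1.650018 × 0.2692 = 0.44418.
CI: -1.4745 ± 0.44418 → (-1.919, -1.030).

(-1.919, -1.030)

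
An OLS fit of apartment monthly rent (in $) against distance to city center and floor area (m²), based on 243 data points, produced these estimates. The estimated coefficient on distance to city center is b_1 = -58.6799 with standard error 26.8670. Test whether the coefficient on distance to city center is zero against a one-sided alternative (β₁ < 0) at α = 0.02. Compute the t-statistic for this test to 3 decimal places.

H₀: β₁ = 0 vs H₁: β₁ < 0.
t = (b_1 − β₁⁰)/SE = -58.6799 / 26.8670 = -2.184.
df = n − k − 1 = 243 − 2 − 1 = 240.
One-sided p ≈ 0.0150, which is < 0.02, so reject H₀.
There is evidence that the true slope on distance to city center is negative, holding the other predictors fixed.

t = -2.184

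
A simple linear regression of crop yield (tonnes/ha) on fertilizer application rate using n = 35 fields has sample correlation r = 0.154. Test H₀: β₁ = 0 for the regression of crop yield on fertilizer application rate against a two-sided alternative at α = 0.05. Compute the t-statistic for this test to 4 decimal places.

t = 0.8953

t = r·√(n − 2)/√(1 − r²) = 0.154·√33/√0.976284 = 0.8953.
df = n − 2 = 33.
Two-sided p ≈ 0.3771, which is ≥ 0.05, so fail to reject H₀.
The data do not give significant evidence of a linear association between fertilizer application rate and crop yield.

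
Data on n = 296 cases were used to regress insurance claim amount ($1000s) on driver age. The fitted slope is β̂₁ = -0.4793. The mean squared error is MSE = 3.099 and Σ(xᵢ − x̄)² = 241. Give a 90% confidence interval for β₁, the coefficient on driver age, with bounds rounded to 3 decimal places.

SE(β̂₁) = √(MSE/Sₓₓ) = √(3.099/241) = 0.113397.
df = n − 2 = 294.
t* = t_{0.05, 294} = 1.650053.
Margin = t* × SE = 1.650053 × 0.113397 = 0.18711.
CI: -0.4793 ± 0.18711 → (-0.666, -0.292).
With 90% confidence, each one-unit increase in driver age is associated with a change of between -0.666 and -0.292 $1000s in insurance claim amount.

(-0.666, -0.292)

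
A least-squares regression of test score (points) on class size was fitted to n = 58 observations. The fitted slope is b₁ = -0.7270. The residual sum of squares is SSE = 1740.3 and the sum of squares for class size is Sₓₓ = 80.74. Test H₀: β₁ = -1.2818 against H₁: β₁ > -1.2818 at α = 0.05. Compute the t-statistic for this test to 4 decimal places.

t = 0.8943

MSE = SSE/(n − 2) = 1740.3/56 = 31.0768.
SE(b₁) = √(MSE/Sₓₓ) = √(31.0768/80.74) = 0.620403.
t = (-0.7270 − (-1.2818)) / 0.620403 = 0.8943.
df = n − 2 = 56.
One-sided p ≈ 0.1875, which is ≥ 0.05, so fail to reject H₀.
The data do not give significant evidence that the true slope on class size exceeds -1.2818 points per unit.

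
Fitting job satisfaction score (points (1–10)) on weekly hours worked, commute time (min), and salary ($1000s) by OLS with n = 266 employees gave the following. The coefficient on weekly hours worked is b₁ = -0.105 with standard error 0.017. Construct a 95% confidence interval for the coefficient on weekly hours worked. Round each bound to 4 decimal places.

(-0.1385, -0.0715)

df = n − k − 1 = 266 − 3 − 1 = 262.
t* = t_{0.025, 262} = 1.96906.
Margin = t* × SE = 1.96906 × 0.017 = 0.033474.
CI: -0.105 ± 0.033474 → (-0.1385, -0.0715).
With 95% confidence, each one-unit increase in weekly hours worked is associated with a change of between -0.1385 and -0.0715 points (1–10) in job satisfaction score, holding the other predictors fixed.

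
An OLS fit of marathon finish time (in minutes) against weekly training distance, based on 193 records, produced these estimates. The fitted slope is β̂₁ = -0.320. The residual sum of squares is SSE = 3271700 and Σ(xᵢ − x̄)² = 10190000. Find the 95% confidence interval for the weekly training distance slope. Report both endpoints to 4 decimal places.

(-0.4009, -0.2391)

MSE = SSE/(n − 2) = 3271700/191 = 17129.3.
SE(β̂₁) = √(MSE/Sₓₓ) = √(17129.3/10190000) = 0.0409999.
df = n − 2 = 191.
t* = t_{0.025, 191} = 1.972462.
Margin = t* × SE = 1.972462 × 0.0409999 = 0.080871.
CI: -0.320 ± 0.080871 → (-0.4009, -0.2391).
With 95% confidence, each one-unit increase in weekly training distance is associated with a change of between -0.4009 and -0.2391 minutes in marathon finish time.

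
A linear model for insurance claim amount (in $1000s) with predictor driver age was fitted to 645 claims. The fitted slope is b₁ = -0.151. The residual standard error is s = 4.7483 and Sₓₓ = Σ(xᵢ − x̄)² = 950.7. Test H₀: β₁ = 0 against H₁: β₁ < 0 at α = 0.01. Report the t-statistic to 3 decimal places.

SE(b₁) = s/√Sₓₓ = 4.7483/√950.7 = 0.153998.
t = -0.151 / 0.153998 = -0.981.
df = n − 2 = 643.
One-sided p ≈ 0.1636, which is ≥ 0.01, so fail to reject H₀.
The data do not give significant evidence that the true slope on driver age is negative.

t = -0.981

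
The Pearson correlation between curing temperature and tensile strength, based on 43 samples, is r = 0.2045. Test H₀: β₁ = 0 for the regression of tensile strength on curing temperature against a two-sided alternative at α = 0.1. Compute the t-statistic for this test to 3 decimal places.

t = 1.338

t = r·√(n − 2)/√(1 − r²) = 0.2045·√41/√0.95818 = 1.338.
df = n − 2 = 41.
Two-sided p ≈ 0.1884, which is ≥ 0.1, so fail to reject H₀.
The data do not give significant evidence of a linear association between curing temperature and tensile strength.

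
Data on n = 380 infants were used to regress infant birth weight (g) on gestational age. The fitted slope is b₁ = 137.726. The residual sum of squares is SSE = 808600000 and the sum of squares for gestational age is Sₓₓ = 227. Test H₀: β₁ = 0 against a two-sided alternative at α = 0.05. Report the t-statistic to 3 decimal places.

t = 1.419

MSE = SSE/(n − 2) = 808600000/378 = 2.13915e+06.
SE(b₁) = √(MSE/Sₓₓ) = √(2.13915e+06/227) = 97.0751.
t = 137.726 / 97.0751 = 1.419.
df = n − 2 = 378.
Two-sided p ≈ 0.1568, which is ≥ 0.05, so fail to reject H₀.
The data do not give significant evidence of an association between gestational age and infant birth weight.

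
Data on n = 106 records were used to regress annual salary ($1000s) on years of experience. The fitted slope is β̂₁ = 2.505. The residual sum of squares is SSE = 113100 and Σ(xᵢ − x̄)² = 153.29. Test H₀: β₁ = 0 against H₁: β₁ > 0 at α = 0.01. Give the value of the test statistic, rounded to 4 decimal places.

MSE = SSE/(n − 2) = 113100/104 = 1087.5.
SE(β̂₁) = √(MSE/Sₓₓ) = √(1087.5/153.29) = 2.66353.
t = 2.505 / 2.66353 = 0.9405.
df = n − 2 = 104.
One-sided p ≈ 0.1746, which is ≥ 0.01, so fail to reject H₀.
The data do not give significant evidence that the true slope on years of experience is positive.

t = 0.9405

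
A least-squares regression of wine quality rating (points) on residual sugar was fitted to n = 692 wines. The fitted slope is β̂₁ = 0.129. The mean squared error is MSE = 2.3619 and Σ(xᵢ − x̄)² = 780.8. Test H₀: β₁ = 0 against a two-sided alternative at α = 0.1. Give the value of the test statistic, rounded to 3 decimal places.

t = 2.345

SE(β̂₁) = √(MSE/Sₓₓ) = √(2.3619/780.8) = 0.0549998.
t = 0.129 / 0.0549998 = 2.345.
df = n − 2 = 690.
Two-sided p ≈ 0.0193, which is < 0.1, so reject H₀.
There is evidence that residual sugar is associated with wine quality rating.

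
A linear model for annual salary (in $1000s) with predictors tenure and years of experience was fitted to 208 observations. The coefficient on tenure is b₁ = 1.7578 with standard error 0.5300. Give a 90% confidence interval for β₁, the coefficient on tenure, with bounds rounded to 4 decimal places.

df = n − k − 1 = 208 − 2 − 1 = 205.
t* = t_{0.05, 205} = 1.652321.
Margin = t* × SE = 1.652321 × 0.5300 = 0.875730.
CI: 1.7578 ± 0.875730 → (0.8821, 2.6335).
With 90% confidence, each one-unit increase in tenure is associated with a change of between 0.8821 and 2.6335 $1000s in annual salary, holding the other predictors fixed.

(0.8821, 2.6335)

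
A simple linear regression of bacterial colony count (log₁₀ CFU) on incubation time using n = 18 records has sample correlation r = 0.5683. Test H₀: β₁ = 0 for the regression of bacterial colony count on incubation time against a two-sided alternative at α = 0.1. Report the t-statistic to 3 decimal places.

t = 2.763

t = r·√(n − 2)/√(1 − r²) = 0.5683·√16/√0.677035 = 2.763.
df = n − 2 = 16.
Two-sided p ≈ 0.0139, which is < 0.1, so reject H₀.
There is evidence of a linear association between incubation time and bacterial colony count.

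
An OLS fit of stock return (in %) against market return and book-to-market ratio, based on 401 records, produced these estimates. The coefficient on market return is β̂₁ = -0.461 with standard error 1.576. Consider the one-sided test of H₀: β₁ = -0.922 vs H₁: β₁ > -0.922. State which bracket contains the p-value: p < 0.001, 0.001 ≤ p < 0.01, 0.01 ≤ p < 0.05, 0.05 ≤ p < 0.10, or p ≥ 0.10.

p ≥ 0.10

t = (-0.461 − (-0.922)) / 1.576 = 0.293.
df = n − k − 1 = 401 − 2 − 1 = 398.
One-sided p = P(T_{398} > t) ≈ 0.3850.
So p ≥ 0.10.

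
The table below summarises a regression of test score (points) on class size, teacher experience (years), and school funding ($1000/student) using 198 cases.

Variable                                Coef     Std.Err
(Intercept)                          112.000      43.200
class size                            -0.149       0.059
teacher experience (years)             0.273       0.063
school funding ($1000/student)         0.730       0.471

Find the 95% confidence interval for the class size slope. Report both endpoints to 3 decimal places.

Read off: b = -0.149, SE = 0.059 for class size.
df = n − k − 1 = 198 − 3 − 1 = 194.
t* = t_{0.025, 194} = 1.972268.
Margin = t* × SE = 1.972268 × 0.059 = 0.11636.
CI: -0.149 ± 0.11636 → (-0.265, -0.033).

(-0.265, -0.033)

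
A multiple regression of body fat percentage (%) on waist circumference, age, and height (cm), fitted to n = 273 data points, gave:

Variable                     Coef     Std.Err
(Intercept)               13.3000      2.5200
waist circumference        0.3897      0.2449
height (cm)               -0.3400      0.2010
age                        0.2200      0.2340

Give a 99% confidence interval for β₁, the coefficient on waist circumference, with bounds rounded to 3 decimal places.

(-0.246, 1.025)

Read off: b = 0.3897, SE = 0.2449 for waist circumference.
df = n − k − 1 = 273 − 3 − 1 = 269.
t* = t_{0.005, 269} = 2.594229.
Margin = t* × SE = 2.594229 × 0.2449 = 0.63533.
CI: 0.3897 ± 0.63533 → (-0.246, 1.025).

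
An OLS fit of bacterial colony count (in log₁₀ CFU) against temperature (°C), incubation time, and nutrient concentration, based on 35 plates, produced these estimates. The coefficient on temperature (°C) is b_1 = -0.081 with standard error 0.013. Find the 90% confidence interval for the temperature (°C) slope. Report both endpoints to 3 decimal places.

(-0.103, -0.059)

df = n − k − 1 = 35 − 3 − 1 = 31.
t* = t_{0.05, 31} = 1.695519.
Margin = t* × SE = 1.695519 × 0.013 = 0.02204.
CI: -0.081 ± 0.02204 → (-0.103, -0.059).
With 90% confidence, each one-unit increase in temperature (°C) is associated with a change of between -0.103 and -0.059 log₁₀ CFU in bacterial colony count, holding the other predictors fixed.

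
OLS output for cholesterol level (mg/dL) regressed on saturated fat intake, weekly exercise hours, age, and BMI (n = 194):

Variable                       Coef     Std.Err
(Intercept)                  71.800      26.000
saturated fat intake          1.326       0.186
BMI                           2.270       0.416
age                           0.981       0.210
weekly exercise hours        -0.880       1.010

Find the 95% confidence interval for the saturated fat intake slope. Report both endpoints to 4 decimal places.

Read off: b = 1.326, SE = 0.186 for saturated fat intake.
df = n − k − 1 = 194 − 4 − 1 = 189.
t* = t_{0.025, 189} = 1.972595.
Margin = t* × SE = 1.972595 × 0.186 = 0.366903.
CI: 1.326 ± 0.366903 → (0.9591, 1.6929).

(0.9591, 1.6929)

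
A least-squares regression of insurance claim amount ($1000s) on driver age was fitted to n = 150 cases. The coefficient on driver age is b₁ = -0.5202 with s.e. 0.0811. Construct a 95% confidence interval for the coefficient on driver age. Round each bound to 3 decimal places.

(-0.680, -0.360)

df = n − 2 = 150 − 2 = 148.
t* = t_{0.025, 148} = 1.976122.
Margin = t* × SE = 1.976122 × 0.0811 = 0.16026.
CI: -0.5202 ± 0.16026 → (-0.680, -0.360).
With 95% confidence, each one-unit increase in driver age is associated with a change of between -0.680 and -0.360 $1000s in insurance claim amount.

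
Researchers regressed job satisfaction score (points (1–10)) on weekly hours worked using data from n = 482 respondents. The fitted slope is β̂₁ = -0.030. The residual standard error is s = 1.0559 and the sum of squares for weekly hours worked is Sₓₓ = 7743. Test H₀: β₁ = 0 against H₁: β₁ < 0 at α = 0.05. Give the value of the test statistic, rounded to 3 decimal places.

t = -2.500

SE(β̂₁) = s/√Sₓₓ = 1.0559/√7743 = 0.0119996.
t = -0.030 / 0.0119996 = -2.500.
df = n − 2 = 480.
One-sided p ≈ 0.0064, which is < 0.05, so reject H₀.
There is evidence that the true slope on weekly hours worked is negative.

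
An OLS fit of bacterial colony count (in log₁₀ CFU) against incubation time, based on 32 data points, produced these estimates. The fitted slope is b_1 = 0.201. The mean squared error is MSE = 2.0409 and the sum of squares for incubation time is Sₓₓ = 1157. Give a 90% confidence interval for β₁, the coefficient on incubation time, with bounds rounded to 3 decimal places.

SE(b_1) = √(MSE/Sₓₓ) = √(2.0409/1157) = 0.0419995.
df = n − 2 = 30.
t* = t_{0.05, 30} = 1.697261.
Margin = t* × SE = 1.697261 × 0.0419995 = 0.07128.
CI: 0.201 ± 0.07128 → (0.130, 0.272).
With 90% confidence, each one-unit increase in incubation time is associated with a change of between 0.130 and 0.272 log₁₀ CFU in bacterial colony count.

(0.130, 0.272)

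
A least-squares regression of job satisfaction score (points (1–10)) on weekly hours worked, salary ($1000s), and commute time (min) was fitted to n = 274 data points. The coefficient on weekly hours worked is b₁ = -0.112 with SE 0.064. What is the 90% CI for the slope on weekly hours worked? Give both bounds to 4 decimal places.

df = n − k − 1 = 274 − 3 − 1 = 270.
t* = t_{0.05, 270} = 1.650517.
Margin = t* × SE = 1.650517 × 0.064 = 0.105633.
CI: -0.112 ± 0.105633 → (-0.2176, -0.0064).
With 90% confidence, each one-unit increase in weekly hours worked is associated with a change of between -0.2176 and -0.0064 points (1–10) in job satisfaction score, holding the other predictors fixed.

(-0.2176, -0.0064)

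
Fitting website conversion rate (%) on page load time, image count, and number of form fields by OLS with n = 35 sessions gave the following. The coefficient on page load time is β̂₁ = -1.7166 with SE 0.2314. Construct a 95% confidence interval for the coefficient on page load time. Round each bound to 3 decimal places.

(-2.189, -1.245)

df = n − k − 1 = 35 − 3 − 1 = 31.
t* = t_{0.025, 31} = 2.039513.
Margin = t* × SE = 2.039513 × 0.2314 = 0.47194.
CI: -1.7166 ± 0.47194 → (-2.189, -1.245).
With 95% confidence, each one-unit increase in page load time is associated with a change of between -2.189 and -1.245 % in website conversion rate, holding the other predictors fixed.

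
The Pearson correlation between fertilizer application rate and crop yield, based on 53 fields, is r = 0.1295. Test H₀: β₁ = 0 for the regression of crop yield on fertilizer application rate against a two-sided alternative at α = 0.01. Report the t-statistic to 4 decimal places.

t = r·√(n − 2)/√(1 − r²) = 0.1295·√51/√0.98323 = 0.9327.
df = n − 2 = 51.
Two-sided p ≈ 0.3554, which is ≥ 0.01, so fail to reject H₀.
The data do not give significant evidence of a linear association between fertilizer application rate and crop yield.

t = 0.9327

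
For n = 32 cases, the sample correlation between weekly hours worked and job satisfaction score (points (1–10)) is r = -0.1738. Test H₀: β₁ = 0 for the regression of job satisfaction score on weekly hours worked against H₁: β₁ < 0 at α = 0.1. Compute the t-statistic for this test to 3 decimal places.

t = -0.967

t = r·√(n − 2)/√(1 − r²) = -0.1738·√30/√0.969794 = -0.967.
df = n − 2 = 30.
One-sided p ≈ 0.1707, which is ≥ 0.1, so fail to reject H₀.
The data do not give significant evidence of a linear association between weekly hours worked and job satisfaction score.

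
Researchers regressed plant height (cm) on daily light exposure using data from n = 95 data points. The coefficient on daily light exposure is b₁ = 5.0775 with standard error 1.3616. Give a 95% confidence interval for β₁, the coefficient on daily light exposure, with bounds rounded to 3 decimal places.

df = n − 2 = 95 − 2 = 93.
t* = t_{0.025, 93} = 1.985802.
Margin = t* × SE = 1.985802 × 1.3616 = 2.70387.
CI: 5.0775 ± 2.70387 → (2.374, 7.781).
With 95% confidence, each one-unit increase in daily light exposure is associated with a change of between 2.374 and 7.781 cm in plant height.

(2.374, 7.781)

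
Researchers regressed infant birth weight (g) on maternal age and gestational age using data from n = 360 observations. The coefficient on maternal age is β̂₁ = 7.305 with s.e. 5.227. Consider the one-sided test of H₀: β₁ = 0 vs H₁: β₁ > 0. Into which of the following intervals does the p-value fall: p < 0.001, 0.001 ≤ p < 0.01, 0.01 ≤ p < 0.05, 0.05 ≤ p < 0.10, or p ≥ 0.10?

0.05 ≤ p < 0.10

t = 7.305 / 5.227 = 1.398.
df = n − k − 1 = 360 − 2 − 1 = 357.
One-sided p = P(T_{357} > t) ≈ 0.0816.
So 0.05 ≤ p < 0.10.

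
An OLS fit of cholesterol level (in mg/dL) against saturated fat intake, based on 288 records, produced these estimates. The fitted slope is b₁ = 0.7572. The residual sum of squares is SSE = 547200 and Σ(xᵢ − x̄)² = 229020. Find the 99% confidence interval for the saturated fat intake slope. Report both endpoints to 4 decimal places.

(0.5202, 0.9942)

MSE = SSE/(n − 2) = 547200/286 = 1913.29.
SE(b₁) = √(MSE/Sₓₓ) = √(1913.29/229020) = 0.0914015.
df = n − 2 = 286.
t* = t_{0.005, 286} = 2.593129.
Margin = t* × SE = 2.593129 × 0.0914015 = 0.237016.
CI: 0.7572 ± 0.237016 → (0.5202, 0.9942).
With 99% confidence, each one-unit increase in saturated fat intake is associated with a change of between 0.5202 and 0.9942 mg/dL in cholesterol level.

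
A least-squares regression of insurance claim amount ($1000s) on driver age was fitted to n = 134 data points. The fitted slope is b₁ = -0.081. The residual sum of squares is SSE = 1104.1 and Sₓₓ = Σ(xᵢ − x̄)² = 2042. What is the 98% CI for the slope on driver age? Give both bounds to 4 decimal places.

MSE = SSE/(n − 2) = 1104.1/132 = 8.36439.
SE(b₁) = √(MSE/Sₓₓ) = √(8.36439/2042) = 0.0640014.
df = n − 2 = 132.
t* = t_{0.01, 132} = 2.35493.
Margin = t* × SE = 2.35493 × 0.0640014 = 0.150719.
CI: -0.081 ± 0.150719 → (-0.2317, 0.0697).
With 98% confidence, each one-unit increase in driver age is associated with a change of between -0.2317 and 0.0697 $1000s in insurance claim amount.

(-0.2317, 0.0697)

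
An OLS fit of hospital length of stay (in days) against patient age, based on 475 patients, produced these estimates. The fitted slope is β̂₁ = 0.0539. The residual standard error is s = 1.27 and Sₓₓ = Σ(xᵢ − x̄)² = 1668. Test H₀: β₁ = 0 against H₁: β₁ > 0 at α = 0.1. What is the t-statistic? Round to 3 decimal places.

SE(β̂₁) = s/√Sₓₓ = 1.27/√1668 = 0.0310961.
t = 0.0539 / 0.0310961 = 1.733.
df = n − 2 = 473.
One-sided p ≈ 0.0418, which is < 0.1, so reject H₀.
There is evidence that the true slope on patient age is positive.

t = 1.733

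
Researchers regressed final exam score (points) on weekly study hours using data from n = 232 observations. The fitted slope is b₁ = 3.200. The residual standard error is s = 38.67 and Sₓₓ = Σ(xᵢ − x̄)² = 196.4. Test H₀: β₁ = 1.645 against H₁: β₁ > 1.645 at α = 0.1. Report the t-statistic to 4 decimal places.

SE(b₁) = s/√Sₓₓ = 38.67/√196.4 = 2.75933.
t = (3.200 − 1.645) / 2.75933 = 0.5635.
df = n − 2 = 230.
One-sided p ≈ 0.2868, which is ≥ 0.1, so fail to reject H₀.
The data do not give significant evidence that the true slope on weekly study hours exceeds 1.645 points per unit.

t = 0.5635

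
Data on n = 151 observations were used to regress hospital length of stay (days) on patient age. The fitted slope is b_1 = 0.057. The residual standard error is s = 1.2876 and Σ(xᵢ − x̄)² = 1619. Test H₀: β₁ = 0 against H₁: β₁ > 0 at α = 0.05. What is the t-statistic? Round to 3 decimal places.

SE(b_1) = s/√Sₓₓ = 1.2876/√1619 = 0.0320006.
t = 0.057 / 0.0320006 = 1.781.
df = n − 2 = 149.
One-sided p ≈ 0.0385, which is < 0.05, so reject H₀.
There is evidence that the true slope on patient age is positive.

t = 1.781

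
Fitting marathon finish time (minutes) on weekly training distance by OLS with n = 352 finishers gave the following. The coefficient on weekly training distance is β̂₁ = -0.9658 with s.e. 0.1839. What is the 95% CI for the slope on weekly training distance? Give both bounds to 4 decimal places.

(-1.3275, -0.6041)

df = n − 2 = 352 − 2 = 350.
t* = t_{0.025, 350} = 1.966765.
Margin = t* × SE = 1.966765 × 0.1839 = 0.361688.
CI: -0.9658 ± 0.361688 → (-1.3275, -0.6041).
With 95% confidence, each one-unit increase in weekly training distance is associated with a change of between -1.3275 and -0.6041 minutes in marathon finish time.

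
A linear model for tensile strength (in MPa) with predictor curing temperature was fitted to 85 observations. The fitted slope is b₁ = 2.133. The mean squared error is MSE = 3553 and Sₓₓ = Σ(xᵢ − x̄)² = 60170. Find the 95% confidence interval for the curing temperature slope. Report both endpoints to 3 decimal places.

SE(b₁) = √(MSE/Sₓₓ) = √(3553/60170) = 0.243001.
df = n − 2 = 83.
t* = t_{0.025, 83} = 1.98896.
Margin = t* × SE = 1.98896 × 0.243001 = 0.48332.
CI: 2.133 ± 0.48332 → (1.650, 2.616).
With 95% confidence, each one-unit increase in curing temperature is associated with a change of between 1.650 and 2.616 MPa in tensile strength.

(1.650, 2.616)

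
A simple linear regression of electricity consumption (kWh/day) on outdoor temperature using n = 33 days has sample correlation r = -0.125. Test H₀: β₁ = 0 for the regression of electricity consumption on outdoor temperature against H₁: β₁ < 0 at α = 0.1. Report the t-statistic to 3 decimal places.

t = -0.701

t = r·√(n − 2)/√(1 − r²) = -0.125·√31/√0.984375 = -0.701.
df = n − 2 = 31.
One-sided p ≈ 0.2441, which is ≥ 0.1, so fail to reject H₀.
The data do not give significant evidence of a linear association between outdoor temperature and electricity consumption.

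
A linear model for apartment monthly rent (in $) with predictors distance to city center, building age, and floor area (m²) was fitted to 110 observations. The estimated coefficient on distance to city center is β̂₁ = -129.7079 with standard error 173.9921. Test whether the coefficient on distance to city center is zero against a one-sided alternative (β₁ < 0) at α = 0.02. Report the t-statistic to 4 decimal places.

t = -0.7455

H₀: β₁ = 0 vs H₁: β₁ < 0.
t = (β̂₁ − β₁⁰)/SE = -129.7079 / 173.9921 = -0.7455.
df = n − k − 1 = 110 − 3 − 1 = 106.
One-sided p ≈ 0.2288, which is ≥ 0.02, so fail to reject H₀.
The data do not give significant evidence that the true slope on distance to city center is negative, holding the other predictors fixed.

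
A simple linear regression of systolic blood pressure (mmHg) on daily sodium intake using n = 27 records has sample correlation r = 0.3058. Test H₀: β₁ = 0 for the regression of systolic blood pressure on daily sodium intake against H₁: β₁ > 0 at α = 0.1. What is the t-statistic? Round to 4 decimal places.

t = 1.6059

t = r·√(n − 2)/√(1 − r²) = 0.3058·√25/√0.906486 = 1.6059.
df = n − 2 = 25.
One-sided p ≈ 0.0604, which is < 0.1, so reject H₀.
There is evidence of a linear association between daily sodium intake and systolic blood pressure.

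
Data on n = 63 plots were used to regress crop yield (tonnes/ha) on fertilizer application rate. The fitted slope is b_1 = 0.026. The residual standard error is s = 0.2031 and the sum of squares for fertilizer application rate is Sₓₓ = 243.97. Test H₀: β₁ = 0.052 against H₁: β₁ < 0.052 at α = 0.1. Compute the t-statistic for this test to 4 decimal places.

t = -1.9995

SE(b_1) = s/√Sₓₓ = 0.2031/√243.97 = 0.0130029.
t = (0.026 − 0.052) / 0.0130029 = -1.9995.
df = n − 2 = 61.
One-sided p ≈ 0.0250, which is < 0.1, so reject H₀.
There is evidence that the true slope on fertilizer application rate is below 0.052 tonnes/ha per unit.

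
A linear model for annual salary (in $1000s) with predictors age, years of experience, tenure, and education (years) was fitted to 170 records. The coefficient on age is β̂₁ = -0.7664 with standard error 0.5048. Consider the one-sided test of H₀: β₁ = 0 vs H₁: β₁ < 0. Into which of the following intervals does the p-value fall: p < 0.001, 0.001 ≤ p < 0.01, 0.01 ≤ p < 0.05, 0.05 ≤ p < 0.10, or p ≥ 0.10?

t = -0.7664 / 0.5048 = -1.518.
df = n − k − 1 = 170 − 4 − 1 = 165.
One-sided p = P(T_{165} < t) ≈ 0.0654.
So 0.05 ≤ p < 0.10.

0.05 ≤ p < 0.10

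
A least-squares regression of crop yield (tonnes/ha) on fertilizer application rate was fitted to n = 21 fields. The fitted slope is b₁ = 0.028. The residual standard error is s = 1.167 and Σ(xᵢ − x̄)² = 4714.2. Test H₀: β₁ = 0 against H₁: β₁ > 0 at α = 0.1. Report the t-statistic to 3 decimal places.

SE(b₁) = s/√Sₓₓ = 1.167/√4714.2 = 0.0169968.
t = 0.028 / 0.0169968 = 1.647.
df = n − 2 = 19.
One-sided p ≈ 0.0580, which is < 0.1, so reject H₀.
There is evidence that the true slope on fertilizer application rate is positive.

t = 1.647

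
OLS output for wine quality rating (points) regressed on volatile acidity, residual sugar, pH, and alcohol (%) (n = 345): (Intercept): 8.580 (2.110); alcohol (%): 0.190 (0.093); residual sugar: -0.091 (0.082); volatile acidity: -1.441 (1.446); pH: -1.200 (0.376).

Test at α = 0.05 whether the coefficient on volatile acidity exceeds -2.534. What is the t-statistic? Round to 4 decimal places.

Read off: b = -1.441, SE = 1.446 for volatile acidity.
H₀: β₁ = -2.534 vs H₁: β₁ > -2.534.
t = (-1.441 − (-2.534)) / 1.446 = 0.7559.
df = n − k − 1 = 345 − 4 − 1 = 340.
One-sided p ≈ 0.2251, which is ≥ 0.05, so fail to reject H₀.
The data do not give significant evidence that the true slope on volatile acidity exceeds -2.534 points per unit, holding the other predictors fixed.

t = 0.7559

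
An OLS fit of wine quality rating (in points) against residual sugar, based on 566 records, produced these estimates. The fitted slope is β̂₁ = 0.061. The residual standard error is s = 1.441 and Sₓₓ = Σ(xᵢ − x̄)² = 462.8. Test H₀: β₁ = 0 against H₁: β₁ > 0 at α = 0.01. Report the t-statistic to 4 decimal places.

SE(β̂₁) = s/√Sₓₓ = 1.441/√462.8 = 0.0669834.
t = 0.061 / 0.0669834 = 0.9107.
df = n − 2 = 564.
One-sided p ≈ 0.1814, which is ≥ 0.01, so fail to reject H₀.
The data do not give significant evidence that the true slope on residual sugar is positive.

t = 0.9107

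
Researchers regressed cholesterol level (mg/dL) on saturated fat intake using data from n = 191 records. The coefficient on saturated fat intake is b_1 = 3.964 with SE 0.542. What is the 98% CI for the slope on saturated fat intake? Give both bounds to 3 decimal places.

df = n − 2 = 191 − 2 = 189.
t* = t_{0.01, 189} = 2.34624.
Margin = t* × SE = 2.34624 × 0.542 = 1.27166.
CI: 3.964 ± 1.27166 → (2.692, 5.236).
With 98% confidence, each one-unit increase in saturated fat intake is associated with a change of between 2.692 and 5.236 mg/dL in cholesterol level.

(2.692, 5.236)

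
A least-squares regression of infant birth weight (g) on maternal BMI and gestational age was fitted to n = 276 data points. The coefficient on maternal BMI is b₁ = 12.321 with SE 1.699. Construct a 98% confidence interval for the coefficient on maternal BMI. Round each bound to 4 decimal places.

df = n − k − 1 = 276 − 2 − 1 = 273.
t* = t_{0.01, 273} = 2.340085.
Margin = t* × SE = 2.340085 × 1.699 = 3.975804.
CI: 12.321 ± 3.975804 → (8.3452, 16.2968).
With 98% confidence, each one-unit increase in maternal BMI is associated with a change of between 8.3452 and 16.2968 g in infant birth weight, holding the other predictors fixed.

(8.3452, 16.2968)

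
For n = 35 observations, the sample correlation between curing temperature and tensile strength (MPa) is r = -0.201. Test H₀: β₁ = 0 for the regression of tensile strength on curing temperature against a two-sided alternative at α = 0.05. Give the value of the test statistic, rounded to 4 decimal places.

t = -1.1787

t = r·√(n − 2)/√(1 − r²) = -0.201·√33/√0.959599 = -1.1787.
df = n − 2 = 33.
Two-sided p ≈ 0.2469, which is ≥ 0.05, so fail to reject H₀.
The data do not give significant evidence of a linear association between curing temperature and tensile strength.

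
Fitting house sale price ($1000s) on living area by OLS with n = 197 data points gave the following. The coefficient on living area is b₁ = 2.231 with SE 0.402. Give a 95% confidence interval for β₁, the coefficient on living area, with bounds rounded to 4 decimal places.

df = n − 2 = 197 − 2 = 195.
t* = t_{0.025, 195} = 1.972204.
Margin = t* × SE = 1.972204 × 0.402 = 0.792826.
CI: 2.231 ± 0.792826 → (1.4382, 3.0238).
With 95% confidence, each one-unit increase in living area is associated with a change of between 1.4382 and 3.0238 $1000s in house sale price.

(1.4382, 3.0238)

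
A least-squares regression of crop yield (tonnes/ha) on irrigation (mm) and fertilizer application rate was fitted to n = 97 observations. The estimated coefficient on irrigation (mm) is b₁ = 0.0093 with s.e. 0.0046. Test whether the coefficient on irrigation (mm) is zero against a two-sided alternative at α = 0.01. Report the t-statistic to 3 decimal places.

H₀: β₁ = 0 vs H₁: β₁ ≠ 0.
t = (b₁ − β₁⁰)/SE = 0.0093 / 0.0046 = 2.022.
df = n − k − 1 = 97 − 2 − 1 = 94.
Two-sided p ≈ 0.0460, which is ≥ 0.01, so fail to reject H₀.
The data do not give significant evidence of an association between irrigation (mm) and crop yield, after adjusting for the other predictors.

t = 2.022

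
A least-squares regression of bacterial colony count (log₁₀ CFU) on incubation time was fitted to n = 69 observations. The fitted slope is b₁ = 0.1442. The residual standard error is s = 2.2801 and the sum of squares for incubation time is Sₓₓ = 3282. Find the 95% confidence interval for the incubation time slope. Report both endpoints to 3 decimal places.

(0.065, 0.224)

SE(b₁) = s/√Sₓₓ = 2.2801/√3282 = 0.0398001.
df = n − 2 = 67.
t* = t_{0.025, 67} = 1.996008.
Margin = t* × SE = 1.996008 × 0.0398001 = 0.07944.
CI: 0.1442 ± 0.07944 → (0.065, 0.224).
With 95% confidence, each one-unit increase in incubation time is associated with a change of between 0.065 and 0.224 log₁₀ CFU in bacterial colony count.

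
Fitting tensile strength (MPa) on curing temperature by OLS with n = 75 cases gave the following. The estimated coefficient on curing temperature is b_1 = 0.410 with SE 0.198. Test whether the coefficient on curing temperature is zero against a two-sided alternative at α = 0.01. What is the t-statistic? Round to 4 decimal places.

t = 2.0707

H₀: β₁ = 0 vs H₁: β₁ ≠ 0.
t = (b_1 − β₁⁰)/SE = 0.410 / 0.198 = 2.0707.
df = n − 2 = 75 − 2 = 73.
Two-sided p ≈ 0.0419, which is ≥ 0.01, so fail to reject H₀.
The data do not give significant evidence of an association between curing temperature and tensile strength.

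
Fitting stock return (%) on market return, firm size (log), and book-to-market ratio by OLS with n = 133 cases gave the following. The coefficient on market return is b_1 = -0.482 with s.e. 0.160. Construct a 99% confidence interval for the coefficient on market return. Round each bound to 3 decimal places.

(-0.900, -0.064)

df = n − k − 1 = 133 − 3 − 1 = 129.
t* = t_{0.005, 129} = 2.614479.
Margin = t* × SE = 2.614479 × 0.160 = 0.41832.
CI: -0.482 ± 0.41832 → (-0.900, -0.064).
With 99% confidence, each one-unit increase in market return is associated with a change of between -0.900 and -0.064 % in stock return, holding the other predictors fixed.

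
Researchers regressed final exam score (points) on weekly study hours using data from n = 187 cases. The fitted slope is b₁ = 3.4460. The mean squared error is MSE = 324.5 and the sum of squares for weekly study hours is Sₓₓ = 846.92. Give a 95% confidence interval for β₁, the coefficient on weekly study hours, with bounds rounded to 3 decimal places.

SE(b₁) = √(MSE/Sₓₓ) = √(324.5/846.92) = 0.618994.
df = n − 2 = 185.
t* = t_{0.025, 185} = 1.97287.
Margin = t* × SE = 1.97287 × 0.618994 = 1.22119.
CI: 3.4460 ± 1.22119 → (2.225, 4.667).
With 95% confidence, each one-unit increase in weekly study hours is associated with a change of between 2.225 and 4.667 points in final exam score.

(2.225, 4.667)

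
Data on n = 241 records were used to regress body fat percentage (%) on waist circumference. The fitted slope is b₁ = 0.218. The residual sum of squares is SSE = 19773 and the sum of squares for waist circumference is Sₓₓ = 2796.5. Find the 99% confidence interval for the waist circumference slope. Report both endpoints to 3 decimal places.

(-0.229, 0.665)

MSE = SSE/(n − 2) = 19773/239 = 82.7322.
SE(b₁) = √(MSE/Sₓₓ) = √(82.7322/2796.5) = 0.172001.
df = n − 2 = 239.
t* = t_{0.005, 239} = 2.596556.
Margin = t* × SE = 2.596556 × 0.172001 = 0.44661.
CI: 0.218 ± 0.44661 → (-0.229, 0.665).
With 99% confidence, each one-unit increase in waist circumference is associated with a change of between -0.229 and 0.665 % in body fat percentage.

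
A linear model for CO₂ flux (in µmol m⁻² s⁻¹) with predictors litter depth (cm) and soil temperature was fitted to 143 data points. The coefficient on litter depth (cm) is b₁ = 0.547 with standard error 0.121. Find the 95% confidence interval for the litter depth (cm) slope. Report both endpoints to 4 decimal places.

df = n − k − 1 = 143 − 2 − 1 = 140.
t* = t_{0.025, 140} = 1.977054.
Margin = t* × SE = 1.977054 × 0.121 = 0.239224.
CI: 0.547 ± 0.239224 → (0.3078, 0.7862).
With 95% confidence, each one-unit increase in litter depth (cm) is associated with a change of between 0.3078 and 0.7862 µmol m⁻² s⁻¹ in CO₂ flux, holding the other predictors fixed.

(0.3078, 0.7862)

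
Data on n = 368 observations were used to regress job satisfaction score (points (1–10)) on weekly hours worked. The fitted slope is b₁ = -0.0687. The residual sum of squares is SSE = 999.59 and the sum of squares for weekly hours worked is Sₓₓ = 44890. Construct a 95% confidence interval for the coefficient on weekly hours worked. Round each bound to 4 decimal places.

(-0.0840, -0.0534)

MSE = SSE/(n − 2) = 999.59/366 = 2.73112.
SE(b₁) = √(MSE/Sₓₓ) = √(2.73112/44890) = 0.00780002.
df = n − 2 = 366.
t* = t_{0.025, 366} = 1.966467.
Margin = t* × SE = 1.966467 × 0.00780002 = 0.015338.
CI: -0.0687 ± 0.015338 → (-0.0840, -0.0534).
With 95% confidence, each one-unit increase in weekly hours worked is associated with a change of between -0.0840 and -0.0534 points (1–10) in job satisfaction score.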